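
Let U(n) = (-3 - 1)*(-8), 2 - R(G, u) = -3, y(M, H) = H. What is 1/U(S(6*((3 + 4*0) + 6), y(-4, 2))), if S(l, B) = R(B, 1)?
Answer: 1/32 ≈ 0.031250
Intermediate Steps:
R(G, u) = 5 (R(G, u) = 2 - 1*(-3) = 2 + 3 = 5)
S(l, B) = 5
U(n) = 32 (U(n) = -4*(-8) = 32)
1/U(S(6*((3 + 4*0) + 6), y(-4, 2))) = 1/32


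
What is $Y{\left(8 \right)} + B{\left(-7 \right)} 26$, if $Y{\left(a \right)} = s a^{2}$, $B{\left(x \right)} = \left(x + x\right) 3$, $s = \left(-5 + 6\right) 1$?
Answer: $-1028$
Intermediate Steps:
$s = 1$ ($s = 1 \cdot 1 = 1$)
$B{\left(x \right)} = 6 x$ ($B{\left(x \right)} = 2 x 3 = 6 x$)
$Y{\left(a \right)} = a^{2}$ ($Y{\left(a \right)} = 1 a^{2} = a^{2}$)
$Y{\left(8 \right)} + B{\left(-7 \right)} 26 = 8^{2} + 6 \left(-7\right) 26 = 64 - 1092 = -1028$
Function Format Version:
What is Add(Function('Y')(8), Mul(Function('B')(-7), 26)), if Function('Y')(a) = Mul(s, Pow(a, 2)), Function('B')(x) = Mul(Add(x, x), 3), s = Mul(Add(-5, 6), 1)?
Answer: -1028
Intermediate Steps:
s = 1 (s = Mul(1, 1) = 1)
Function('B')(x) = Mul(6, x) (Function('B')(x) = Mul(Mul(2, x), 3) = Mul(6, x))
Function('Y')(a) = Pow(a, 2) (Function('Y')(a) = Mul(1, Pow(a, 2)) = Pow(a, 2))
Add(Function('Y')(8), Mul(Function('B')(-7), 26)) = Add(Pow(8, 2), Mul(Mul(6, -7), 26)) = Add(64, Mul(-42, 26)) = Add(64, -1092) = -1028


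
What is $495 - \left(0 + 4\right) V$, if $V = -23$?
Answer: $587$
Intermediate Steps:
$495 - \left(0 + 4\right) V = 495 - \left(0 + 4\right) \left(-23\right) = 495 - 4 \left(-23\right) = 495 - -92 = 495 + 92 = 587$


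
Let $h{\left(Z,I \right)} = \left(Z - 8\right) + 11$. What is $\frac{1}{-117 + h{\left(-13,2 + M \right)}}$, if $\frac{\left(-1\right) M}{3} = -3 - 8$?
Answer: $- \frac{1}{127} \approx -0.007874$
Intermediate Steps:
$M = 33$ ($M = - 3 \left(-3 - 8\right) = \left(-3\right) \left(-11\right) = 33$)
$h{\left(Z,I \right)} = 3 + Z$ ($h{\left(Z,I \right)} = \left(-8 + Z\right) + 11 = 3 + Z$)
$\frac{1}{-117 + h{\left(-13,2 + M \right)}} = \frac{1}{-117 + \left(3 - 13\right)} = \frac{1}{-117 - 10} = \frac{1}{-127} = - \frac{1}{127}$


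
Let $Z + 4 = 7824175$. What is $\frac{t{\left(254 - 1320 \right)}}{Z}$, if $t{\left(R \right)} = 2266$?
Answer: $\frac{2266}{7824171} \approx 0.00028962$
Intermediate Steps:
$Z = 7824171$ ($Z = -4 + 7824175 = 7824171$)
$\frac{t{\left(254 - 1320 \right)}}{Z} = \frac{2266}{7824171}$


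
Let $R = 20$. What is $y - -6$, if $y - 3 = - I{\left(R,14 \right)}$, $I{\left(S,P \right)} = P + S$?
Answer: $-25$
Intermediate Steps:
$y = -31$ ($y = 3 - \left(14 + 20\right) = 3 - 34 = -31$)
$y - -6 = -31 - -6 = -31 + \left(-4 + 10\right) = -31 + 6 = -25$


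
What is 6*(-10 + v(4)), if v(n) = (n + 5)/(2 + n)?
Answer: -51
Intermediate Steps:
v(n) = (5 + n)/(2 + n)
6*(-10 + v(4)) = 6*(-10 + (5 + 4)/(2 + 4)) = 6*(-10 + 9/6) = 6*(-10 + (⅙)*9) = 6*(-10 + 3/2) = 6*(-17/2) = -51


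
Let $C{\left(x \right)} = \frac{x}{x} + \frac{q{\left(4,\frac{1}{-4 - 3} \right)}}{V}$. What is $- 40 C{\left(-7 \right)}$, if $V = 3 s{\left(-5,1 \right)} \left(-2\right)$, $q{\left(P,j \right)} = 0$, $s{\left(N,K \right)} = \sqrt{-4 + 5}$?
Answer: $-40$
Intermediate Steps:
$s{\left(N,K \right)} = 1$ ($s{\left(N,K \right)} = \sqrt{1} = 1$)
$V = -6$ ($V = 3 \cdot 1 \left(-2\right) = 3 \left(-2\right) = -6$)
$C{\left(x \right)} = 1$ ($C{\left(x \right)} = \frac{x}{x} + \frac{0}{-6} = 1 + 0 \left(- \frac{1}{6}\right) = 1 + 0 = 1$)
$- 40 C{\left(-7 \right)} = \left(-40\right) 1 = -40$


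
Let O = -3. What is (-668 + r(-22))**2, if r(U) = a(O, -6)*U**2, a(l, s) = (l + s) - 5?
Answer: 55413136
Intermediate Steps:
a(l, s) = -5 + l + s
r(U) = -14*U**2 (r(U) = (-5 - 3 - 6)*U**2 = -14*U**2)
(-668 + r(-22))**2 = (-668 - 14*(-22)**2)**2 = (-668 - 14*484)**2 = (-668 - 6776)**2 = (-7444)**2 = 55413136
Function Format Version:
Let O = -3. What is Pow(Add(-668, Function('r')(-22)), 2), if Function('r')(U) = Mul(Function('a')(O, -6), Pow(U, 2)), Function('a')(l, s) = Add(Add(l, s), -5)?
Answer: 55413136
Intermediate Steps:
Function('a')(l, s) = Add(-5, l, s)
Function('r')(U) = Mul(-14, Pow(U, 2)) (Function('r')(U) = Mul(Add(-5, -3, -6), Pow(U, 2)) = Mul(-14, Pow(U, 2)))
Pow(Add(-668, Function('r')(-22)), 2) = Pow(Add(-668, Mul(-14, Pow(-22, 2))), 2) = Pow(Add(-668, Mul(-14, 484)), 2) = Pow(Add(-668, -6776), 2) = Pow(-7444, 2) = 55413136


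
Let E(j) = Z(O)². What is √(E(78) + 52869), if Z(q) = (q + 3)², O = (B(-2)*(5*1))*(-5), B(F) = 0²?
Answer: 5*√2118 ≈ 230.11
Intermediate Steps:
B(F) = 0
O = 0 (O = (0*(5*1))*(-5) = (0*5)*(-5) = 0*(-5) = 0)
Z(q) = (3 + q)²
E(j) = 81 (E(j) = ((3 + 0)²)² = (3²)² = 9² = 81)
√(E(78) + 52869) = √(81 + 52869) = √52950 = 5*√2118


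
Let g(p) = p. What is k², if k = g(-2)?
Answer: 4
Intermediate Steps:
k = -2
k² = (-2)² = 4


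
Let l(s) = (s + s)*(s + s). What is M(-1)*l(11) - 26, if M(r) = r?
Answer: -510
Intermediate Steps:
l(s) = 4*s**2 (l(s) = (2*s)*(2*s) = 4*s**2)
M(-1)*l(11) - 26 = -4*11**2 - 26 = -4*121 - 26 = -1*484 - 26 = -484 - 26 = -510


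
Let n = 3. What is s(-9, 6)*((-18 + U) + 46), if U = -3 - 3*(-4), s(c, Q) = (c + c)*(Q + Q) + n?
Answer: -7881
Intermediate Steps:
s(c, Q) = 3 + 4*Q*c (s(c, Q) = (c + c)*(Q + Q) + 3 = (2*c)*(2*Q) + 3 = 4*Q*c + 3 = 3 + 4*Q*c)
U = 9 (U = -3 + 12 = 9)
s(-9, 6)*((-18 + U) + 46) = (3 + 4*6*(-9))*((-18 + 9) + 46) = (3 - 216)*(-9 + 46) = -213*37 = -7881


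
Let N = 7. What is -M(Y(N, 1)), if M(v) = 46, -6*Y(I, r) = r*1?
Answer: -46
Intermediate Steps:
Y(I, r) = -r/6
-M(Y(N, 1)) = -1*46 = -46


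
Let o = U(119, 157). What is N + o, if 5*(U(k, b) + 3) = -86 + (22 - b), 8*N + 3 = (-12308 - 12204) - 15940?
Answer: -204163/40 ≈ -5104.1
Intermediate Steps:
N = -40455/8 (N = -3/8 + ((-12308 - 12204) - 15940)/8 = -3/8 + (-24512 - 15940)/8 = -3/8 + (⅛)*(-40452) = -3/8 - 10113/2 = -40455/8 ≈ -5056.9)
U(k, b) = -79/5 - b/5 (U(k, b) = -3 + (-86 + (22 - b))/5 = -3 + (-64 - b)/5 = -3 + (-64/5 - b/5) = -79/5 - b/5)
o = -236/5 (o = -79/5 - ⅕*157 = -79/5 - 157/5 = -236/5 ≈ -47.200)
N + o = -40455/8 - 236/5 = -204163/40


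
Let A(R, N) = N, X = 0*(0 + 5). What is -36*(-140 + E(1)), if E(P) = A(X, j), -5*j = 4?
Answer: 25344/5 ≈ 5068.8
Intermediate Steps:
X = 0 (X = 0*5 = 0)
j = -⅘ (j = -⅕*4 = -⅘ ≈ -0.80000)
E(P) = -⅘
-36*(-140 + E(1)) = -36*(-140 - ⅘) = -36*(-704/5) = 25344/5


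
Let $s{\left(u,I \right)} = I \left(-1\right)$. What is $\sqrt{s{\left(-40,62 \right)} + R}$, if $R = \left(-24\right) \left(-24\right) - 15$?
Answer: $\sqrt{499} \approx 22.338$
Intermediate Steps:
$R = 561$ ($R = 576 + \left(-16 + 1\right) = 576 - 15 = 561$)
$s{\left(u,I \right)} = - I$
$\sqrt{s{\left(-40,62 \right)} + R} = \sqrt{\left(-1\right) 62 + 561} = \sqrt{-62 + 561} = \sqrt{499}$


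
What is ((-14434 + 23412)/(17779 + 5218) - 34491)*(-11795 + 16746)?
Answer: -3927036898099/22997 ≈ -1.7076e+8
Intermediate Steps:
((-14434 + 23412)/(17779 + 5218) - 34491)*(-11795 + 16746) = (8978/22997 - 34491)*4951 = -793180549/22997*4951 = -3927036898099/22997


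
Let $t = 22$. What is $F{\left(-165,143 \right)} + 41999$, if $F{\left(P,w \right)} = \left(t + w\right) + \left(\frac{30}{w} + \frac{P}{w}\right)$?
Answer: $\frac{6029317}{143} \approx 42163.0$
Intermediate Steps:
$F{\left(P,w \right)} = 22 + w + \frac{30}{w} + \frac{P}{w}$ ($F{\left(P,w \right)} = \left(22 + w\right) + \left(\frac{30}{w} + \frac{P}{w}\right) = 22 + w + \frac{30}{w} + \frac{P}{w}$)
$F{\left(-165,143 \right)} + 41999 = \frac{30 - 165 + 143 \left(22 + 143\right)}{143} + 41999 = \frac{30 - 165 + 143 \cdot 165}{143} + 41999 = \frac{30 - 165 + 23595}{143} + 41999 = \frac{1}{143} \cdot 23460 + 41999 = \frac{23460}{143} + 41999 = \frac{6029317}{143}$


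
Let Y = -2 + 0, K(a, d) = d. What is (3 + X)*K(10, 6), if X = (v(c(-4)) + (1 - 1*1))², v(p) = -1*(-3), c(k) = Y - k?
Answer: 72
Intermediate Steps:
Y = -2
c(k) = -2 - k
v(p) = 3
X = 9 (X = (3 + (1 - 1*1))² = (3 + (1 - 1))² = (3 + 0)² = 3² = 9)
(3 + X)*K(10, 6) = (3 + 9)*6 = 12*6 = 72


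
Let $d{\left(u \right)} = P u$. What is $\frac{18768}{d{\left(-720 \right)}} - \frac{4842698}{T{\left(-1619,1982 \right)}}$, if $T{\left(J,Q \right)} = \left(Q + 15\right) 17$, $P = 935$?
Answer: $- \frac{3996006677}{28007925} \approx -142.67$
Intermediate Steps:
$d{\left(u \right)} = 935 u$
$T{\left(J,Q \right)} = 255 + 17 Q$ ($T{\left(J,Q \right)} = \left(15 + Q\right) 17 = 255 + 17 Q$)
$\frac{18768}{d{\left(-720 \right)}} - \frac{4842698}{T{\left(-1619,1982 \right)}} = \frac{18768}{935 \left(-720\right)} - \frac{4842698}{255 + 17 \cdot 1982} = \frac{18768}{-673200} - \frac{4842698}{255 + 33694} = 18768 \left(- \frac{1}{673200}\right) - \frac{4842698}{33949} = - \frac{23}{825} - \frac{4842698}{33949} = - \frac{3996006677}{28007925}$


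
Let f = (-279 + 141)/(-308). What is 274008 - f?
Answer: 42197163/154 ≈ 2.7401e+5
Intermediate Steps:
f = 69/154 (f = -138*(-1/308) = 69/154 ≈ 0.44805)
274008 - f = 274008 - 1*69/154 = 274008 - 69/154 = 42197163/154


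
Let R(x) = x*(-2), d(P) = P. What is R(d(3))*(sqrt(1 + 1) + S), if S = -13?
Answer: 78 - 6*sqrt(2) ≈ 69.515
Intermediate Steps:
R(x) = -2*x
R(d(3))*(sqrt(1 + 1) + S) = (-2*3)*(sqrt(1 + 1) - 13) = -6*(sqrt(2) - 13) = -6*(-13 + sqrt(2)) = 78 - 6*sqrt(2)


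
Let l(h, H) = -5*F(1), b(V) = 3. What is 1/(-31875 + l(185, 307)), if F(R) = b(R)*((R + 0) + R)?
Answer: -1/31905 ≈ -3.1343e-5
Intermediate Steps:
F(R) = 6*R (F(R) = 3*((R + 0) + R) = 3*(R + R) = 3*(2*R) = 6*R)
l(h, H) = -30
1/(-31875 + l(185, 307)) = 1/(-31875 - 30) = 1/(-31905) = -1/31905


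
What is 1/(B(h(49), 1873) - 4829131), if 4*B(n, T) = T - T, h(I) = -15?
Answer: -1/4829131 ≈ -2.0708e-7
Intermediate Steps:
B(n, T) = 0 (B(n, T) = (T - T)/4 = (1/4)*0 = 0)
1/(B(h(49), 1873) - 4829131) = 1/(0 - 4829131) = 1/(-4829131) = -1/4829131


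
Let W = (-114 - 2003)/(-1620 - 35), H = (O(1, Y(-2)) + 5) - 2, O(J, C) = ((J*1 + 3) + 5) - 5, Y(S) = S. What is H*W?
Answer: 14819/1655 ≈ 8.9541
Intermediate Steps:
O(J, C) = 3 + J (O(J, C) = ((J + 3) + 5) - 5 = ((3 + J) + 5) - 5 = (8 + J) - 5 = 3 + J)
H = 7 (H = ((3 + 1) + 5) - 2 = (4 + 5) - 2 = 9 - 2 = 7)
W = 2117/1655 (W = -2117/(-1655) = -2117*(-1/1655) = 2117/1655 ≈ 1.2792)
H*W = 7*(2117/1655) = 14819/1655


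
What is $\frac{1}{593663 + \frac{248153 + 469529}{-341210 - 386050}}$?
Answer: $\frac{363630}{215873317849} \approx 1.6845 \cdot 10^{-6}$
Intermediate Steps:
$\frac{1}{593663 + \frac{248153 + 469529}{-341210 - 386050}} = \frac{1}{593663 + \frac{717682}{-727260}} = \frac{1}{593663 + 717682 \left(- \frac{1}{727260}\right)} = \frac{1}{593663 - \frac{358841}{363630}} = \frac{1}{\frac{215873317849}{363630}} = \frac{363630}{215873317849}$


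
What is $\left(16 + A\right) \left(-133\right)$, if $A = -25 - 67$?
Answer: $10108$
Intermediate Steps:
$A = -92$ ($A = -25 - 67 = -92$)
$\left(16 + A\right) \left(-133\right) = \left(16 - 92\right) \left(-133\right) = \left(-76\right) \left(-133\right) = 10108$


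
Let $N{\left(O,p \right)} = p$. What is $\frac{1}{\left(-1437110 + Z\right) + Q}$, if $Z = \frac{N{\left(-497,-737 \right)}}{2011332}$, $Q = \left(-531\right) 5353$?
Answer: $- \frac{2011332}{8607601895333} \approx -2.3367 \cdot 10^{-7}$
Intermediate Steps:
$Q = -2842443$
$Z = - \frac{737}{2011332} \approx -0.00036642$
$\frac{1}{\left(-1437110 + Z\right) + Q} = \frac{1}{\left(-1437110 - \frac{737}{2011332}\right) - 2842443} = \frac{1}{- \frac{2890505331257}{2011332} - 2842443} = \frac{1}{- \frac{8607601895333}{2011332}} = - \frac{2011332}{8607601895333}$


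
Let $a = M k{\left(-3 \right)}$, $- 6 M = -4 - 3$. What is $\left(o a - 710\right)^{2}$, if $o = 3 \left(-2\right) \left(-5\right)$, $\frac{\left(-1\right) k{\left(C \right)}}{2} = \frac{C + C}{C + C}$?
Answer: $608400$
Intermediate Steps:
$M = \frac{7}{6}$ ($M = - \frac{-4 - 3}{6} = \left(- \frac{1}{6}\right) \left(-7\right) = \frac{7}{6} \approx 1.1667$)
$k{\left(C \right)} = -2$ ($k{\left(C \right)} = - 2 \frac{C + C}{C + C} = - 2 \frac{2 C}{2 C} = - 2 \cdot 2 C \frac{1}{2 C} = \left(-2\right) 1 = -2$)
$a = - \frac{7}{3}$ ($a = \frac{7}{6} \left(-2\right) = - \frac{7}{3} \approx -2.3333$)
$o = 30$ ($o = \left(-6\right) \left(-5\right) = 30$)
$\left(o a - 710\right)^{2} = \left(30 \left(- \frac{7}{3}\right) - 710\right)^{2} = \left(-70 - 710\right)^{2} = \left(-780\right)^{2} = 608400$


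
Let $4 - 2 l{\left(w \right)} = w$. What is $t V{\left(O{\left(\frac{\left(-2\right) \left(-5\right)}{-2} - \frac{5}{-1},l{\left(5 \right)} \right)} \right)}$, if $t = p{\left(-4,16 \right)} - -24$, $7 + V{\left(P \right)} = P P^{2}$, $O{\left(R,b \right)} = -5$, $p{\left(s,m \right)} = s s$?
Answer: $-5280$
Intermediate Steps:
$l{\left(w \right)} = 2 - \frac{w}{2}$
$p{\left(s,m \right)} = s^{2}$
$V{\left(P \right)} = -7 + P^{3}$ ($V{\left(P \right)} = -7 + P P^{2} = -7 + P^{3}$)
$t = 40$ ($t = \left(-4\right)^{2} - -24 = 16 + 24 = 40$)
$t V{\left(O{\left(\frac{\left(-2\right) \left(-5\right)}{-2} - \frac{5}{-1},l{\left(5 \right)} \right)} \right)} = 40 \left(-7 + \left(-5\right)^{3}\right) = 40 \left(-7 - 125\right) = 40 \left(-132\right) = -5280$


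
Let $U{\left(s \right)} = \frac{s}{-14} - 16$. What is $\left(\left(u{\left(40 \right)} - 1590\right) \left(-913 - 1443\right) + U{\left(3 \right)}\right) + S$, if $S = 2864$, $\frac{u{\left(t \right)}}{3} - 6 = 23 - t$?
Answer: $\frac{53572901}{14} \approx 3.8266 \cdot 10^{6}$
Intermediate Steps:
$u{\left(t \right)} = 87 - 3 t$ ($u{\left(t \right)} = 18 + 3 \left(23 - t\right) = 18 - \left(-69 + 3 t\right) = 87 - 3 t$)
$U{\left(s \right)} = -16 - \frac{s}{14}$ ($U{\left(s \right)} = s \left(- \frac{1}{14}\right) - 16 = - \frac{s}{14} - 16 = -16 - \frac{s}{14}$)
$\left(\left(u{\left(40 \right)} - 1590\right) \left(-913 - 1443\right) + U{\left(3 \right)}\right) + S = \left(\left(\left(87 - 120\right) - 1590\right) \left(-913 - 1443\right) - \frac{227}{14}\right) + 2864 = \left(\left(\left(87 - 120\right) - 1590\right) \left(-2356\right) - \frac{227}{14}\right) + 2864 = \left(\left(-33 - 1590\right) \left(-2356\right) - \frac{227}{14}\right) + 2864 = \left(\left(-1623\right) \left(-2356\right) - \frac{227}{14}\right) + 2864 = \left(3823788 - \frac{227}{14}\right) + 2864 = \frac{53532805}{14} + 2864 = \frac{53572901}{14}$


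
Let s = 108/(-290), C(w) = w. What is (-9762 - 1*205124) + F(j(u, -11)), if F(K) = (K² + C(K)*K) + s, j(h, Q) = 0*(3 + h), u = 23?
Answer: -31158524/145 ≈ -2.1489e+5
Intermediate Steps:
j(h, Q) = 0
s = -54/145 (s = 108*(-1/290) = -54/145 ≈ -0.37241)
F(K) = -54/145 + 2*K² (F(K) = (K² + K*K) - 54/145 = (K² + K²) - 54/145 = 2*K² - 54/145 = -54/145 + 2*K²)
(-9762 - 1*205124) + F(j(u, -11)) = (-9762 - 1*205124) + (-54/145 + 2*0²) = (-9762 - 205124) + (-54/145 + 2*0) = -214886 + (-54/145 + 0) = -214886 - 54/145 = -31158524/145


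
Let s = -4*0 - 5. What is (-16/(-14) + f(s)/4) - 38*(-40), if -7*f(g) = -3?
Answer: 6085/4 ≈ 1521.3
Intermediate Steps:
s = -5 (s = 0 - 5 = -5)
f(g) = 3/7 (f(g) = -⅐*(-3) = 3/7)
(-16/(-14) + f(s)/4) - 38*(-40) = (-16/(-14) + (3/7)/4) - 38*(-40) = (-16*(-1/14) + (3/7)*(¼)) + 1520 = (8/7 + 3/28) + 1520 = 5/4 + 1520 = 6085/4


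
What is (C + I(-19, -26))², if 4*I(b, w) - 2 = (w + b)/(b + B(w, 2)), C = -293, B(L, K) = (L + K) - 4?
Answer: 3018953025/35344 ≈ 85416.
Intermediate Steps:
B(L, K) = -4 + K + L (B(L, K) = (K + L) - 4 = -4 + K + L)
I(b, w) = ½ + (b + w)/(4*(-2 + b + w)) (I(b, w) = ½ + ((w + b)/(b + (-4 + 2 + w)))/4 = ½ + ((b + w)/(b + (-2 + w)))/4 = ½ + ((b + w)/(-2 + b + w))/4 = ½ + (b + w)/(4*(-2 + b + w)))
(C + I(-19, -26))² = (-293 + (-4 + 3*(-19) + 3*(-26))/(4*(-2 - 19 - 26)))² = (-293 + (¼)*(-4 - 57 - 78)/(-47))² = (-293 + (¼)*(-1/47)*(-139))² = (-293 + 139/188)² = (-54945/188)² = 3018953025/35344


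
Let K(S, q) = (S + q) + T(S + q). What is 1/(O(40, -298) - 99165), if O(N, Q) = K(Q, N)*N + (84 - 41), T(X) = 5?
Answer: -1/109242 ≈ -9.1540e-6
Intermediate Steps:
K(S, q) = 5 + S + q (K(S, q) = (S + q) + 5 = 5 + S + q)
O(N, Q) = 43 + N*(5 + N + Q) (O(N, Q) = (5 + Q + N)*N + (84 - 41) = (5 + N + Q)*N + 43 = N*(5 + N + Q) + 43 = 43 + N*(5 + N + Q))
1/(O(40, -298) - 99165) = 1/((43 + 40*(5 + 40 - 298)) - 99165) = 1/((43 + 40*(-253)) - 99165) = 1/((43 - 10120) - 99165) = 1/(-10077 - 99165) = 1/(-109242) = -1/109242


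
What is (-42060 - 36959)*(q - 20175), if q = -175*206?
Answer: 4442843275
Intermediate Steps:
q = -36050
(-42060 - 36959)*(q - 20175) = (-42060 - 36959)*(-36050 - 20175) = -79019*(-56225) = 4442843275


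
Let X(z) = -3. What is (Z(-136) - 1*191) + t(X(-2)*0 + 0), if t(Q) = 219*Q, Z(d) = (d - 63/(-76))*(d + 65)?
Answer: 714867/76 ≈ 9406.1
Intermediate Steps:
Z(d) = (65 + d)*(63/76 + d) (Z(d) = (d - 63*(-1/76))*(65 + d) = (d + 63/76)*(65 + d) = (63/76 + d)*(65 + d) = (65 + d)*(63/76 + d))
(Z(-136) - 1*191) + t(X(-2)*0 + 0) = ((4095/76 + (-136)² + (5003/76)*(-136)) - 1*191) + 219*(-3*0 + 0) = ((4095/76 + 18496 - 170102/19) - 191) + 219*(0 + 0) = (729383/76 - 191) + 219*0 = 714867/76 + 0 = 714867/76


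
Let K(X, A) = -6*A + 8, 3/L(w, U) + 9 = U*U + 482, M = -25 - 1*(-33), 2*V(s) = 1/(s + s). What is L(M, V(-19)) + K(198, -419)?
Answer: 2296748302/910683 ≈ 2522.0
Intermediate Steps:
V(s) = 1/(4*s) (V(s) = 1/(2*(s + s)) = 1/(2*((2*s))) = (1/(2*s))/2 = 1/(4*s))
M = 8 (M = -25 + 33 = 8)
L(w, U) = 3/(473 + U²) (L(w, U) = 3/(-9 + (U*U + 482)) = 3/(-9 + (U² + 482)) = 3/(-9 + (482 + U²)) = 3/(473 + U²))
K(X, A) = 8 - 6*A
L(M, V(-19)) + K(198, -419) = 3/(473 + ((¼)/(-19))²) + (8 - 6*(-419)) = 3/(473 + ((¼)*(-1/19))²) + (8 + 2514) = 3/(473 + (-1/76)²) + 2522 = 3/(473 + 1/5776) + 2522 = 3/(2732049/5776) + 2522 = 3*(5776/2732049) + 2522 = 5776/910683 + 2522 = 2296748302/910683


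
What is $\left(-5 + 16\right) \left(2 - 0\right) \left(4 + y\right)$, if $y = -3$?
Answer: $22$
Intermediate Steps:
$\left(-5 + 16\right) \left(2 - 0\right) \left(4 + y\right) = \left(-5 + 16\right) \left(2 - 0\right) \left(4 - 3\right) = 11 \left(2 + 0\right) 1 = 11 \cdot 2 \cdot 1 = 11 \cdot 2 = 22$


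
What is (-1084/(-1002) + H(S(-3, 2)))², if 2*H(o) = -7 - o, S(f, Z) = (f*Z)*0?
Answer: 5870929/1004004 ≈ 5.8475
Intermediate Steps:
S(f, Z) = 0 (S(f, Z) = (Z*f)*0 = 0)
H(o) = -7/2 - o/2 (H(o) = (-7 - o)/2 = -7/2 - o/2)
(-1084/(-1002) + H(S(-3, 2)))² = (-1084/(-1002) + (-7/2 - ½*0))² = (-1084*(-1/1002) + (-7/2 + 0))² = (542/501 - 7/2)² = (-2423/1002)² = 5870929/1004004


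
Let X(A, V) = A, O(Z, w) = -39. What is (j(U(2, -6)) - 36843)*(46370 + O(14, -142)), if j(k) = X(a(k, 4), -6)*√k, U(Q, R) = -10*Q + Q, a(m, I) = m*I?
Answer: -1706973033 - 10007496*I*√2 ≈ -1.707e+9 - 1.4153e+7*I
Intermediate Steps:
a(m, I) = I*m
U(Q, R) = -9*Q
j(k) = 4*k^(3/2) (j(k) = (4*k)*√k = 4*k^(3/2))
(j(U(2, -6)) - 36843)*(46370 + O(14, -142)) = (4*(-9*2)^(3/2) - 36843)*(46370 - 39) = (4*(-18)^(3/2) - 36843)*46331 = (4*(-54*I*√2) - 36843)*46331 = (-216*I*√2 - 36843)*46331 = (-36843 - 216*I*√2)*46331 = -1706973033 - 10007496*I*√2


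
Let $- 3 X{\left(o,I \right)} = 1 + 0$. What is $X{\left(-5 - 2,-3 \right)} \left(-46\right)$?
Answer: $\frac{46}{3} \approx 15.333$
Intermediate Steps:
$X{\left(o,I \right)} = - \frac{1}{3}$ ($X{\left(o,I \right)} = - \frac{1 + 0}{3} = \left(- \frac{1}{3}\right) 1 = - \frac{1}{3}$)
$X{\left(-5 - 2,-3 \right)} \left(-46\right) = \left(- \frac{1}{3}\right) \left(-46\right) = \frac{46}{3}$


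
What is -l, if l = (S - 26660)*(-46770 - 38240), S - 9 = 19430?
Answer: -613857210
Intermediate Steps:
S = 19439 (S = 9 + 19430 = 19439)
l = 613857210 (l = (19439 - 26660)*(-46770 - 38240) = -7221*(-85010) = 613857210)
-l = -1*613857210 = -613857210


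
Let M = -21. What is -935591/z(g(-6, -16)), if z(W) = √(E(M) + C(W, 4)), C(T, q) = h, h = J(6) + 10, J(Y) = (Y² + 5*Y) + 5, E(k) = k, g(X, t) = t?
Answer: -935591*√15/30 ≈ -1.2078e+5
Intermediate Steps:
J(Y) = 5 + Y² + 5*Y
h = 81 (h = (5 + 6² + 5*6) + 10 = (5 + 36 + 30) + 10 = 71 + 10 = 81)
C(T, q) = 81
z(W) = 2*√15 (z(W) = √(-21 + 81) = √60 = 2*√15)
-935591/z(g(-6, -16)) = -935591*√15/30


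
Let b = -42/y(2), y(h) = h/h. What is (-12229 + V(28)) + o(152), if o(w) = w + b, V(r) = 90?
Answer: -12029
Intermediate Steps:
y(h) = 1
b = -42 (b = -42/1 = -42*1 = -42)
o(w) = -42 + w (o(w) = w - 42 = -42 + w)
(-12229 + V(28)) + o(152) = (-12229 + 90) + (-42 + 152) = -12139 + 110 = -12029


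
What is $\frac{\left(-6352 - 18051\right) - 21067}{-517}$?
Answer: $\frac{45470}{517} \approx 87.95$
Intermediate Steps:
$\frac{\left(-6352 - 18051\right) - 21067}{-517} = \left(-24403 - 21067\right) \left(- \frac{1}{517}\right) = \left(-45470\right) \left(- \frac{1}{517}\right) = \frac{45470}{517}$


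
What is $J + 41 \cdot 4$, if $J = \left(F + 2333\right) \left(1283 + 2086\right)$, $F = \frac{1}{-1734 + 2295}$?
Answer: $\frac{1469828790}{187} \approx 7.86 \cdot 10^{6}$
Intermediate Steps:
$F = \frac{1}{561} \approx 0.0017825$
$J = \frac{1469798122}{187}$ ($J = \left(\frac{1}{561} + 2333\right) \left(1283 + 2086\right) = \frac{1308814}{561} \cdot 3369 = \frac{1469798122}{187} \approx 7.8599 \cdot 10^{6}$)
$J + 41 \cdot 4 = \frac{1469798122}{187} + 41 \cdot 4 = \frac{1469798122}{187} + 164 = \frac{1469828790}{187}$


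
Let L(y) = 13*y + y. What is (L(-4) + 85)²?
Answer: 841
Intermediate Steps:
L(y) = 14*y
(L(-4) + 85)² = (14*(-4) + 85)² = (-56 + 85)² = 29² = 841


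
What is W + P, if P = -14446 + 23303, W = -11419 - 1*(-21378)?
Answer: 18816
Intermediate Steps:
W = 9959 (W = -11419 + 21378 = 9959)
P = 8857
W + P = 9959 + 8857 = 18816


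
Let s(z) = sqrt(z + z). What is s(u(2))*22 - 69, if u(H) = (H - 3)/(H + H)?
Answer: -69 + 11*I*sqrt(2) ≈ -69.0 + 15.556*I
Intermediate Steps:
u(H) = (-3 + H)/(2*H) (u(H) = (-3 + H)/((2*H)) = (-3 + H)*(1/(2*H)) = (-3 + H)/(2*H))
s(z) = sqrt(2)*sqrt(z) (s(z) = sqrt(2*z) = sqrt(2)*sqrt(z))
s(u(2))*22 - 69 = (sqrt(2)*sqrt((1/2)*(-3 + 2)/2))*22 - 69 = (sqrt(2)*sqrt((1/2)*(1/2)*(-1)))*22 - 69 = (sqrt(2)*sqrt(-1/4))*22 - 69 = (sqrt(2)*(I/2))*22 - 69 = (I*sqrt(2)/2)*22 - 69 = 11*I*sqrt(2) - 69 = -69 + 11*I*sqrt(2)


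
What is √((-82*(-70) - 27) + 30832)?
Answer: √36545 ≈ 191.17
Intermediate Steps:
√((-82*(-70) - 27) + 30832) = √((5740 - 27) + 30832) = √(5713 + 30832) = √36545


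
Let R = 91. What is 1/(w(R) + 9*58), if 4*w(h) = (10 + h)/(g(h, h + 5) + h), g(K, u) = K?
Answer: 728/380117 ≈ 0.0019152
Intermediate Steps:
w(h) = (10 + h)/(8*h) (w(h) = ((10 + h)/(h + h))/4 = ((10 + h)/((2*h)))/4 = ((10 + h)*(1/(2*h)))/4 = ((10 + h)/(2*h))/4 = (10 + h)/(8*h))
1/(w(R) + 9*58) = 1/((1/8)*(10 + 91)/91 + 9*58) = 1/((1/8)*(1/91)*101 + 522) = 1/(101/728 + 522) = 1/(380117/728) = 728/380117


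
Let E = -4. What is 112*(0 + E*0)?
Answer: 0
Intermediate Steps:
112*(0 + E*0) = 112*(0 - 4*0) = 112*(0 + 0) = 112*0 = 0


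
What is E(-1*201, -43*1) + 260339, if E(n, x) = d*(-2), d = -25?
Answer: 260389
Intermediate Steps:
E(n, x) = 50 (E(n, x) = -25*(-2) = 50)
E(-1*201, -43*1) + 260339 = 50 + 260339 = 260389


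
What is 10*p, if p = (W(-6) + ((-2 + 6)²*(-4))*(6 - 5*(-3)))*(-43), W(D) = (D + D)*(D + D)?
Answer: 516000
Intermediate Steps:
W(D) = 4*D² (W(D) = (2*D)*(2*D) = 4*D²)
p = 51600 (p = (4*(-6)² + ((-2 + 6)²*(-4))*(6 - 5*(-3)))*(-43) = (4*36 + (4²*(-4))*(6 + 15))*(-43) = (144 + (16*(-4))*21)*(-43) = (144 - 64*21)*(-43) = (144 - 1344)*(-43) = -1200*(-43) = 51600)
10*p = 10*51600 = 516000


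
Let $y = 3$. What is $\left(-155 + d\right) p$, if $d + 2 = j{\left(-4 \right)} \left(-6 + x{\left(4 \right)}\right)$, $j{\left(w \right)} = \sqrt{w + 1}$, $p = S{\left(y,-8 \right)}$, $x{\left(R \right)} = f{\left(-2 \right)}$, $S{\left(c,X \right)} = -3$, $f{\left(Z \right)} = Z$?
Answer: $471 + 24 i \sqrt{3} \approx 471.0 + 41.569 i$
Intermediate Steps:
$x{\left(R \right)} = -2$
$p = -3$
$j{\left(w \right)} = \sqrt{1 + w}$
$d = -2 - 8 i \sqrt{3}$ ($d = -2 + \sqrt{1 - 4} \left(-6 - 2\right) = -2 + \sqrt{-3} \left(-8\right) = -2 + i \sqrt{3} \left(-8\right) = -2 - 8 i \sqrt{3} \approx -2.0 - 13.856 i$)
$\left(-155 + d\right) p = \left(-155 - \left(2 + 8 i \sqrt{3}\right)\right) \left(-3\right) = \left(-157 - 8 i \sqrt{3}\right) \left(-3\right) = 471 + 24 i \sqrt{3}$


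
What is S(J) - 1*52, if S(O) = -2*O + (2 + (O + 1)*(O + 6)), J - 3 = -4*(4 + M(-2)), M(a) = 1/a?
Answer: 22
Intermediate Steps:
M(a) = 1/a
J = -11 (J = 3 - 4*(4 + 1/(-2)) = 3 - 4*(4 - ½) = 3 - 4*7/2 = 3 - 14 = -11)
S(O) = 2 - 2*O + (1 + O)*(6 + O) (S(O) = -2*O + (2 + (1 + O)*(6 + O)) = 2 - 2*O + (1 + O)*(6 + O))
S(J) - 1*52 = (8 + (-11)² + 5*(-11)) - 1*52 = (8 + 121 - 55) - 52 = 74 - 52 = 22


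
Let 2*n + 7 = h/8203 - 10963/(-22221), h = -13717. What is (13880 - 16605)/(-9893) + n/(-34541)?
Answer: 2640650937615799/9582655382875926 ≈ 0.27557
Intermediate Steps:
n = -1490828009/364557726 (n = -7/2 + (-13717/8203 - 10963/(-22221))/2 = -7/2 + (-13717*1/8203 - 10963*(-1/22221))/2 = -7/2 + (-13717/8203 + 10963/22221)/2 = -7/2 + (½)*(-214875968/182278863) = -7/2 - 107437984/182278863 = -1490828009/364557726 ≈ -4.0894)
(13880 - 16605)/(-9893) + n/(-34541) = (13880 - 16605)/(-9893) - 1490828009/364557726/(-34541) = -2725*(-1/9893) - 1490828009/364557726*(-1/34541) = 2725/9893 + 1490828009/12592188413766 = 2640650937615799/9582655382875926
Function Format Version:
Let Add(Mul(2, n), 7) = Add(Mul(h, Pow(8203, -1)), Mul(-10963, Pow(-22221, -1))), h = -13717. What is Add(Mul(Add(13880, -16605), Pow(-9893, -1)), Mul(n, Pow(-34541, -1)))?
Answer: Rational(2640650937615799, 9582655382875926) ≈ 0.27557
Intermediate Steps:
n = Rational(-1490828009, 364557726) (n = Add(Rational(-7, 2), Mul(Rational(1, 2), Add(Mul(-13717, Pow(8203, -1)), Mul(-10963, Pow(-22221, -1))))) = Add(Rational(-7, 2), Mul(Rational(1, 2), Add(Mul(-13717, Rational(1, 8203)), Mul(-10963, Rational(-1, 22221))))) = Add(Rational(-7, 2), Mul(Rational(1, 2), Add(Rational(-13717, 8203), Rational(10963, 22221)))) = Add(Rational(-7, 2), Mul(Rational(1, 2), Rational(-214875968, 182278863))) = Add(Rational(-7, 2), Rational(-107437984, 182278863)) = Rational(-1490828009, 364557726) ≈ -4.0894)
Add(Mul(Add(13880, -16605), Pow(-9893, -1)), Mul(n, Pow(-34541, -1))) = Add(Mul(Add(13880, -16605), Pow(-9893, -1)), Mul(Rational(-1490828009, 364557726), Pow(-34541, -1))) = Add(Mul(-2725, Rational(-1, 9893)), Mul(Rational(-1490828009, 364557726), Rational(-1, 34541))) = Add(Rational(2725, 9893), Rational(1490828009, 12592188413766)) = Rational(2640650937615799, 9582655382875926)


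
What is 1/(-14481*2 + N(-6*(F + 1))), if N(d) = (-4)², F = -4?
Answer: -1/28946 ≈ -3.4547e-5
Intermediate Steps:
N(d) = 16
1/(-14481*2 + N(-6*(F + 1))) = 1/(-14481*2 + 16) = 1/(-28962 + 16) = 1/(-28946) = -1/28946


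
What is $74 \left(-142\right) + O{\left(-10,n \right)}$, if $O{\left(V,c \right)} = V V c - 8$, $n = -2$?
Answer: $-10716$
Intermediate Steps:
$O{\left(V,c \right)} = -8 + c V^{2}$ ($O{\left(V,c \right)} = V^{2} c - 8 = c V^{2} - 8 = -8 + c V^{2}$)
$74 \left(-142\right) + O{\left(-10,n \right)} = 74 \left(-142\right) - \left(8 + 2 \left(-10\right)^{2}\right) = -10508 - 208 = -10716$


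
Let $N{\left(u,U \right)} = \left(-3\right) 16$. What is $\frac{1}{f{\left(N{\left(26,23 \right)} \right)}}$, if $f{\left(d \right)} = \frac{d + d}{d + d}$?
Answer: $1$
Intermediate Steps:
$N{\left(u,U \right)} = -48$
$f{\left(d \right)} = 1$ ($f{\left(d \right)} = \frac{2 d}{2 d} = 2 d \frac{1}{2 d} = 1$)
$\frac{1}{f{\left(N{\left(26,23 \right)} \right)}} = 1^{-1} = 1$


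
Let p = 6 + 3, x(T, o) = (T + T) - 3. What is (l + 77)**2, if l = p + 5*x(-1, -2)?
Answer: 3721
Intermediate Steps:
x(T, o) = -3 + 2*T (x(T, o) = 2*T - 3 = -3 + 2*T)
p = 9
l = -16 (l = 9 + 5*(-3 + 2*(-1)) = 9 + 5*(-3 - 2) = 9 + 5*(-5) = 9 - 25 = -16)
(l + 77)**2 = (-16 + 77)**2 = 61**2 = 3721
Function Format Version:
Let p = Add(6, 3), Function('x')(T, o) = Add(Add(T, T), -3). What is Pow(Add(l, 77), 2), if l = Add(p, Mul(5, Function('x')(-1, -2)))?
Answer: 3721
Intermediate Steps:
Function('x')(T, o) = Add(-3, Mul(2, T)) (Function('x')(T, o) = Add(Mul(2, T), -3) = Add(-3, Mul(2, T)))
p = 9
l = -16 (l = Add(9, Mul(5, Add(-3, Mul(2, -1)))) = Add(9, Mul(5, Add(-3, -2))) = Add(9, Mul(5, -5)) = Add(9, -25) = -16)
Pow(Add(l, 77), 2) = Pow(Add(-16, 77), 2) = Pow(61, 2) = 3721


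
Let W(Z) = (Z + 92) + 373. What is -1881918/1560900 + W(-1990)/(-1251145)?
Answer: -78405730787/65097074350 ≈ -1.2044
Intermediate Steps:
W(Z) = 465 + Z (W(Z) = (92 + Z) + 373 = 465 + Z)
-1881918/1560900 + W(-1990)/(-1251145) = -1881918/1560900 + (465 - 1990)/(-1251145) = -1881918*1/1560900 - 1525*(-1/1251145) = -313653/260150 + 305/250229 = -78405730787/65097074350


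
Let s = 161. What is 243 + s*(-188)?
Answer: -30025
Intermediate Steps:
243 + s*(-188) = 243 + 161*(-188) = 243 - 30268 = -30025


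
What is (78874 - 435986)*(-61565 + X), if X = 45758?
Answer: 5644869384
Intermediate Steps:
(78874 - 435986)*(-61565 + X) = (78874 - 435986)*(-61565 + 45758) = -357112*(-15807) = 5644869384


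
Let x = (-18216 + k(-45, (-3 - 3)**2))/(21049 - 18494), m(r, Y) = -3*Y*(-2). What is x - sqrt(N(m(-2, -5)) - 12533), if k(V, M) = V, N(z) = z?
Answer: -18261/2555 - I*sqrt(12563) ≈ -7.1472 - 112.08*I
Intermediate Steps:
m(r, Y) = 6*Y
x = -18261/2555 (x = (-18216 - 45)/(21049 - 18494) = -18261/2555 ≈ -7.1472)
x - sqrt(N(m(-2, -5)) - 12533) = -18261/2555 - sqrt(6*(-5) - 12533) = -18261/2555 - sqrt(-30 - 12533) = -18261/2555 - sqrt(-12563) = -18261/2555 - I*sqrt(12563)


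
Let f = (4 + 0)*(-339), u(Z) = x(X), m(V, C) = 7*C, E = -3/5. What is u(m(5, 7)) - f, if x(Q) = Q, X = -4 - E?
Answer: 6763/5 ≈ 1352.6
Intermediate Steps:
E = -⅗ (E = -3*⅕ = -⅗ ≈ -0.60000)
X = -17/5 (X = -4 - 1*(-⅗) = -4 + ⅗ = -17/5 ≈ -3.4000)
u(Z) = -17/5
f = -1356 (f = 4*(-339) = -1356)
u(m(5, 7)) - f = -17/5 - 1*(-1356) = -17/5 + 1356 = 6763/5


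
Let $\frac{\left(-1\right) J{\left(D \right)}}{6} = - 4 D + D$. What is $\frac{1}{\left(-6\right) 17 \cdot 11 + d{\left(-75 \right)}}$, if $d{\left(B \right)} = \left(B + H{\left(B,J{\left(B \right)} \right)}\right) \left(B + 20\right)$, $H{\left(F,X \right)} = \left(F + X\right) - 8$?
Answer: $\frac{1}{81818} \approx 1.2222 \cdot 10^{-5}$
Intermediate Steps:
$J{\left(D \right)} = 18 D$ ($J{\left(D \right)} = - 6 \left(- 4 D + D\right) = - 6 \left(- 3 D\right) = 18 D$)
$H{\left(F,X \right)} = -8 + F + X$
$d{\left(B \right)} = \left(-8 + 20 B\right) \left(20 + B\right)$ ($d{\left(B \right)} = \left(B + \left(-8 + B + 18 B\right)\right) \left(B + 20\right) = \left(B + \left(-8 + 19 B\right)\right) \left(20 + B\right) = \left(-8 + 20 B\right) \left(20 + B\right)$)
$\frac{1}{\left(-6\right) 17 \cdot 11 + d{\left(-75 \right)}} = \frac{1}{\left(-6\right) 17 \cdot 11 + \left(-160 + 20 \left(-75\right)^{2} + 392 \left(-75\right)\right)} = \frac{1}{\left(-102\right) 11 - -82940} = \frac{1}{-1122 - -82940} = \frac{1}{-1122 + 82940} = \frac{1}{81818}$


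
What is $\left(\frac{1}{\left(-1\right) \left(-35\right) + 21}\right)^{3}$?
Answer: $\frac{1}{175616} \approx 5.6942 \cdot 10^{-6}$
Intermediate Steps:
$\left(\frac{1}{\left(-1\right) \left(-35\right) + 21}\right)^{3} = \left(\frac{1}{35 + 21}\right)^{3} = \left(\frac{1}{56}\right)^{3} = \frac{1}{175616}$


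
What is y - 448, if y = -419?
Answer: -867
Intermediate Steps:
y - 448 = -419 - 448 = -867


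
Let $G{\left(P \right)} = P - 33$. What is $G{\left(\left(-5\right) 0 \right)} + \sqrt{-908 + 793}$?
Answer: $-33 + i \sqrt{115} \approx -33.0 + 10.724 i$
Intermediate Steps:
$G{\left(P \right)} = -33 + P$
$G{\left(\left(-5\right) 0 \right)} + \sqrt{-908 + 793} = \left(-33 - 0\right) + \sqrt{-908 + 793} = \left(-33 + 0\right) + \sqrt{-115} = -33 + i \sqrt{115}$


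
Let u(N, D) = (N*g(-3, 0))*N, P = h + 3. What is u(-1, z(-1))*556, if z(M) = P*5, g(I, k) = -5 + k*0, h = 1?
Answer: -2780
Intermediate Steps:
g(I, k) = -5 (g(I, k) = -5 + 0 = -5)
P = 4 (P = 1 + 3 = 4)
z(M) = 20 (z(M) = 4*5 = 20)
u(N, D) = -5*N² (u(N, D) = (N*(-5))*N = (-5*N)*N = -5*N²)
u(-1, z(-1))*556 = -5*(-1)²*556 = -5*1*556 = -5*556 = -2780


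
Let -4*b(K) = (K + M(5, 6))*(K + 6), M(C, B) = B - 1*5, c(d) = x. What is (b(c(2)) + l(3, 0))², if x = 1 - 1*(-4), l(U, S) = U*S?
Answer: 1089/4 ≈ 272.25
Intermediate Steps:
l(U, S) = S*U
x = 5 (x = 1 + 4 = 5)
c(d) = 5
M(C, B) = -5 + B (M(C, B) = B - 5 = -5 + B)
b(K) = -(1 + K)*(6 + K)/4 (b(K) = -(K + (-5 + 6))*(K + 6)/4 = -(K + 1)*(6 + K)/4 = -(1 + K)*(6 + K)/4)
(b(c(2)) + l(3, 0))² = ((-3/2 - 7/4*5 - ¼*5²) + 0*3)² = ((-3/2 - 35/4 - ¼*25) + 0)² = ((-3/2 - 35/4 - 25/4) + 0)² = (-33/2 + 0)² = (-33/2)² = 1089/4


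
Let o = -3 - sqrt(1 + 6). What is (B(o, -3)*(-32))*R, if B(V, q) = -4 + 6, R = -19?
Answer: 1216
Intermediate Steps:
o = -3 - sqrt(7) ≈ -5.6458
B(V, q) = 2
(B(o, -3)*(-32))*R = (2*(-32))*(-19) = -64*(-19) = 1216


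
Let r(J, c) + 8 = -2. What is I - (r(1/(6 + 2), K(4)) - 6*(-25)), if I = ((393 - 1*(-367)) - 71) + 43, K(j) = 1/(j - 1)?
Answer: 592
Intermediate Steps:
K(j) = 1/(-1 + j)
r(J, c) = -10 (r(J, c) = -8 - 2 = -10)
I = 732 (I = ((393 + 367) - 71) + 43 = (760 - 71) + 43 = 689 + 43 = 732)
I - (r(1/(6 + 2), K(4)) - 6*(-25)) = 732 - (-10 - 6*(-25)) = 732 - (-10 + 150) = 732 - 1*140 = 732 - 140 = 592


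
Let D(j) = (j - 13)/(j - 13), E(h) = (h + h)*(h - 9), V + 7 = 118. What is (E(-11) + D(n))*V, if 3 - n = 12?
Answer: 48951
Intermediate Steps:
n = -9 (n = 3 - 1*12 = 3 - 12 = -9)
V = 111 (V = -7 + 118 = 111)
E(h) = 2*h*(-9 + h) (E(h) = (2*h)*(-9 + h) = 2*h*(-9 + h))
D(j) = 1 (D(j) = (-13 + j)/(-13 + j) = 1)
(E(-11) + D(n))*V = (2*(-11)*(-9 - 11) + 1)*111 = (2*(-11)*(-20) + 1)*111 = (440 + 1)*111 = 441*111 = 48951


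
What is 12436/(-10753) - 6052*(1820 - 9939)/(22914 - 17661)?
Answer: 31076241368/3322677 ≈ 9352.8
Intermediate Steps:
12436/(-10753) - 6052*(1820 - 9939)/(22914 - 17661) = 12436*(-1/10753) - 6052/(5253/(-8119)) = -12436/10753 - 6052/(5253*(-1/8119)) = -12436/10753 - 6052/(-5253/8119) = -12436/10753 - 6052*(-8119/5253) = -12436/10753 + 2890364/309 = 31076241368/3322677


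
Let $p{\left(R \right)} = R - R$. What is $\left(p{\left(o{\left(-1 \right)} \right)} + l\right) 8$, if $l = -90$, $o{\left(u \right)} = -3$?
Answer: $-720$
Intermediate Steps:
$p{\left(R \right)} = 0$
$\left(p{\left(o{\left(-1 \right)} \right)} + l\right) 8 = \left(0 - 90\right) 8 = \left(-90\right) 8 = -720$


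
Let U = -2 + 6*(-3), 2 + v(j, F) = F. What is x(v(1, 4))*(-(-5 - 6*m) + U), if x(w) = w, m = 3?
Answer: 6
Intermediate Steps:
v(j, F) = -2 + F
U = -20 (U = -2 - 18 = -20)
x(v(1, 4))*(-(-5 - 6*m) + U) = (-2 + 4)*(-(-5 - 6*3) - 20) = 2*(-(-5 - 18) - 20) = 2*(-1*(-23) - 20) = 2*(23 - 20) = 2*3 = 6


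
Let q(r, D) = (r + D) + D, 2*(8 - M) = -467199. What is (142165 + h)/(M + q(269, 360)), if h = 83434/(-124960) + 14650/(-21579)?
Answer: 191672987323657/316296119936280 ≈ 0.60599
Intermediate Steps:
M = 467215/2 (M = 8 - 1/2*(-467199) = 8 + 467199/2 = 467215/2 ≈ 2.3361e+5)
q(r, D) = r + 2*D (q(r, D) = (D + r) + D = r + 2*D)
h = -1815543143/1348255920 (h = 83434*(-1/124960) + 14650*(-1/21579) = -41717/62480 - 14650/21579 = -1815543143/1348255920 ≈ -1.3466)
(142165 + h)/(M + q(269, 360)) = (142165 - 1815543143/1348255920)/(467215/2 + (269 + 2*360)) = 191672987323657/(1348255920*(467215/2 + (269 + 720))) = 191672987323657/(1348255920*(467215/2 + 989)) = 191672987323657/(1348255920*(469193/2)) = (191672987323657/1348255920)*(2/469193) = 191672987323657/316296119936280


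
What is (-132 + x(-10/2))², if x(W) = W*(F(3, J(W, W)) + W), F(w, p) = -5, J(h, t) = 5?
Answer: 6724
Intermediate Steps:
x(W) = W*(-5 + W)
(-132 + x(-10/2))² = (-132 + (-10/2)*(-5 - 10/2))² = (-132 + (-10*½)*(-5 - 10*½))² = (-132 - 5*(-5 - 5))² = (-132 - 5*(-10))² = (-132 + 50)² = (-82)² = 6724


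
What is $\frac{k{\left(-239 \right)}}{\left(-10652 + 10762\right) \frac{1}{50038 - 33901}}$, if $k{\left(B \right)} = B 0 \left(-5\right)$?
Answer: $0$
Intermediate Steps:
$k{\left(B \right)} = 0$ ($k{\left(B \right)} = 0 \left(-5\right) = 0$)
$\frac{k{\left(-239 \right)}}{\left(-10652 + 10762\right) \frac{1}{50038 - 33901}} = \frac{0}{\left(-10652 + 10762\right) \frac{1}{50038 - 33901}} = \frac{0}{110 \cdot \frac{1}{16137}} = \frac{0}{\frac{10}{1467}} = 0 \cdot \frac{1467}{10} = 0$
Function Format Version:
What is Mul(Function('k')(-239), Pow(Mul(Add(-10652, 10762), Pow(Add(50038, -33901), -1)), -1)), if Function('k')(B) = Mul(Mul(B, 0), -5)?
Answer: 0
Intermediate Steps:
Function('k')(B) = 0 (Function('k')(B) = Mul(0, -5) = 0)
Mul(Function('k')(-239), Pow(Mul(Add(-10652, 10762), Pow(Add(50038, -33901), -1)), -1)) = Mul(0, Pow(Mul(Add(-10652, 10762), Pow(Add(50038, -33901), -1)), -1)) = Mul(0, Pow(Mul(110, Pow(16137, -1)), -1)) = Mul(0, Pow(Mul(110, Rational(1, 16137)), -1)) = Mul(0, Pow(Rational(10, 1467), -1)) = Mul(0, Rational(1467, 10)) = 0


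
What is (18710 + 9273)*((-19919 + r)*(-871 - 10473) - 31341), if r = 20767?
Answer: -270065416099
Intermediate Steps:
(18710 + 9273)*((-19919 + r)*(-871 - 10473) - 31341) = (18710 + 9273)*((-19919 + 20767)*(-871 - 10473) - 31341) = 27983*(848*(-11344) - 31341) = 27983*(-9619712 - 31341) = 27983*(-9651053) = -270065416099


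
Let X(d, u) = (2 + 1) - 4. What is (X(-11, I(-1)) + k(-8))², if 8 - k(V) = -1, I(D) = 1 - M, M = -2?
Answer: 64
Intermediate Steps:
I(D) = 3 (I(D) = 1 - 1*(-2) = 1 + 2 = 3)
k(V) = 9 (k(V) = 8 - 1*(-1) = 8 + 1 = 9)
X(d, u) = -1 (X(d, u) = 3 - 4 = -1)
(X(-11, I(-1)) + k(-8))² = (-1 + 9)² = 8² = 64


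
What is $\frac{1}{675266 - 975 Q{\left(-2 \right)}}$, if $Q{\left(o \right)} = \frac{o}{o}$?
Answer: $\frac{1}{674291} \approx 1.483 \cdot 10^{-6}$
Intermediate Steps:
$Q{\left(o \right)} = 1$
$\frac{1}{675266 - 975 Q{\left(-2 \right)}} = \frac{1}{675266 - 975} = \frac{1}{674291}$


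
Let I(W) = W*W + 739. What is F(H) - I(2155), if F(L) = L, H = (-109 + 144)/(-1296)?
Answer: -6019614179/1296 ≈ -4.6448e+6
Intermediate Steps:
H = -35/1296 (H = 35*(-1/1296) = -35/1296 ≈ -0.027006)
I(W) = 739 + W² (I(W) = W² + 739 = 739 + W²)
F(H) - I(2155) = -35/1296 - (739 + 2155²) = -35/1296 - (739 + 4644025) = -35/1296 - 1*4644764 = -35/1296 - 4644764 = -6019614179/1296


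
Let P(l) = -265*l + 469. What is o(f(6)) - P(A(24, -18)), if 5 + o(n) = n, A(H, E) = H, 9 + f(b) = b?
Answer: 5883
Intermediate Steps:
f(b) = -9 + b
o(n) = -5 + n
P(l) = 469 - 265*l
o(f(6)) - P(A(24, -18)) = (-5 + (-9 + 6)) - (469 - 265*24) = (-5 - 3) - (469 - 6360) = -8 - 1*(-5891) = -8 + 5891 = 5883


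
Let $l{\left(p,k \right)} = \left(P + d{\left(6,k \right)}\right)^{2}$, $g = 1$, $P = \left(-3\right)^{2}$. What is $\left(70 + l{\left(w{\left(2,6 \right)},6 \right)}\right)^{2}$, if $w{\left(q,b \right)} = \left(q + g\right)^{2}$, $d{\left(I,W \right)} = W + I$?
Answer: $261121$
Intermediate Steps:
$P = 9$
$d{\left(I,W \right)} = I + W$
$w{\left(q,b \right)} = \left(1 + q\right)^{2}$ ($w{\left(q,b \right)} = \left(q + 1\right)^{2} = \left(1 + q\right)^{2}$)
$l{\left(p,k \right)} = \left(15 + k\right)^{2}$ ($l{\left(p,k \right)} = \left(9 + \left(6 + k\right)\right)^{2} = \left(15 + k\right)^{2}$)
$\left(70 + l{\left(w{\left(2,6 \right)},6 \right)}\right)^{2} = \left(70 + \left(15 + 6\right)^{2}\right)^{2} = \left(70 + 21^{2}\right)^{2} = \left(70 + 441\right)^{2} = 511^{2} = 261121$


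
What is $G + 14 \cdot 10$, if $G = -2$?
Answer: $138$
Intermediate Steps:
$G + 14 \cdot 10 = -2 + 14 \cdot 10 = -2 + 140 = 138$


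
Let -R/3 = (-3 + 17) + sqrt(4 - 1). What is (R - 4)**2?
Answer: 2143 + 276*sqrt(3) ≈ 2621.0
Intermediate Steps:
R = -42 - 3*sqrt(3) (R = -3*((-3 + 17) + sqrt(4 - 1)) = -3*(14 + sqrt(3)) = -42 - 3*sqrt(3) ≈ -47.196)
(R - 4)**2 = ((-42 - 3*sqrt(3)) - 4)**2 = (-46 - 3*sqrt(3))**2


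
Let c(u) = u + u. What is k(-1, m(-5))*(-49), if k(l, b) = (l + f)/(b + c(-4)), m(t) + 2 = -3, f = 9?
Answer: 392/13 ≈ 30.154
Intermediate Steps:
m(t) = -5 (m(t) = -2 - 3 = -5)
c(u) = 2*u
k(l, b) = (9 + l)/(-8 + b) (k(l, b) = (l + 9)/(b + 2*(-4)) = (9 + l)/(b - 8) = (9 + l)/(-8 + b))
k(-1, m(-5))*(-49) = ((9 - 1)/(-8 - 5))*(-49) = (8/(-13))*(-49) = -1/13*8*(-49) = -8/13*(-49) = 392/13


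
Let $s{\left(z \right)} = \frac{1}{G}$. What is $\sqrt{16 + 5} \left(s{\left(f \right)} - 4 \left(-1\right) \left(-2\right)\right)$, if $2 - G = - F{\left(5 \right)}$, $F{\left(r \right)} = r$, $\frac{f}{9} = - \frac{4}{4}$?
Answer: $- \frac{55 \sqrt{21}}{7} \approx -36.006$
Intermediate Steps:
$f = -9$ ($f = 9 \left(- \frac{4}{4}\right) = 9 \left(\left(-4\right) \frac{1}{4}\right) = 9 \left(-1\right) = -9$)
$G = 7$ ($G = 2 - \left(-1\right) 5 = 2 - -5 = 2 + 5 = 7$)
$s{\left(z \right)} = \frac{1}{7}$
$\sqrt{16 + 5} \left(s{\left(f \right)} - 4 \left(-1\right) \left(-2\right)\right) = \sqrt{16 + 5} \left(\frac{1}{7} - 4 \left(-1\right) \left(-2\right)\right) = \sqrt{21} \left(\frac{1}{7} - \left(-4\right) \left(-2\right)\right) = \sqrt{21} \left(\frac{1}{7} - 8\right) = \sqrt{21} \left(- \frac{55}{7}\right) = - \frac{55 \sqrt{21}}{7}$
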